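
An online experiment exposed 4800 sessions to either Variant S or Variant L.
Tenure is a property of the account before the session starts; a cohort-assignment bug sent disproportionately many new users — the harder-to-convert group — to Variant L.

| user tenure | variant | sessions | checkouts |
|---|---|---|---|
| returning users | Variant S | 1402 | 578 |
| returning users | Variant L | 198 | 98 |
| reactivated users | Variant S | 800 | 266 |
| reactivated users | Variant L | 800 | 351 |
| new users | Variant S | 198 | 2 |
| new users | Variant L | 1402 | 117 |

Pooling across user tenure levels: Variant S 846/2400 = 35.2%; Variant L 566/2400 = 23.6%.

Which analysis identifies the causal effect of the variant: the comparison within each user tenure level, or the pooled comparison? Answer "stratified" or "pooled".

Variant L is higher inside every user tenure stratum but Variant S is higher in aggregate. Whether to stratify depends on how user tenure relates to the variant.
The imbalance in user tenure arose from how sessions were allocated, not from anything the variant did; and user tenure independently affects the outcome. The pooled gap is confounded — condition on user tenure.
Within each level — returning users: 41.2% vs 49.5%; reactivated users: 33.2% vs 43.9%; new users: 1.0% vs 8.3% — Variant L is higher every time.

stratified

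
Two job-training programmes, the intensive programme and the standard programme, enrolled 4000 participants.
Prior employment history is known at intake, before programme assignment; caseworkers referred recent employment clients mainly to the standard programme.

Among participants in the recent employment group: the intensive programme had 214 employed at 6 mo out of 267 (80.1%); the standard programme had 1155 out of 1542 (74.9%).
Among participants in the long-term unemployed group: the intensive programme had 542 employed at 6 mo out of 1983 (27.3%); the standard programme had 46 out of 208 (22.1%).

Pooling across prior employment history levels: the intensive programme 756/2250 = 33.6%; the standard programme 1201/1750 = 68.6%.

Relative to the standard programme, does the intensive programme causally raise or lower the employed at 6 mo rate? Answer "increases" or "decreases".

increases

Here prior employment history is a common cause — it drives both which programme a case falls under and the outcome. The crude comparison mixes populations; the stratum-specific rates are the causally relevant ones.
Within each level — recent employment: 80.1% vs 74.9%; long-term unemployed: 27.3% vs 22.1% — the intensive programme is higher every time.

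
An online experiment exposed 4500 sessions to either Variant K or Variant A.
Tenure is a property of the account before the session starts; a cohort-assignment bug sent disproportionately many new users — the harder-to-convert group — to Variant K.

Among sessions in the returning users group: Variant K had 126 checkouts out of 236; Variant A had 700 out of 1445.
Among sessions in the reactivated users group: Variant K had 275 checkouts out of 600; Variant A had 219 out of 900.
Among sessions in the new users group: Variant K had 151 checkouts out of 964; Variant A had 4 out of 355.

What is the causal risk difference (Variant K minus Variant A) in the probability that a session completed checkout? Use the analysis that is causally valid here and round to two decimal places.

+0.13

User tenure differs across variants for reasons unrelated to any effect of the variant itself, and it separately predicts the outcome — a classic confounder. We must compare within user tenure levels.
Adjusting over the population distribution of user tenure: 0.374·(0.534−0.484) + 0.333·(0.458−0.243) + 0.293·(0.157−0.011) = +0.133.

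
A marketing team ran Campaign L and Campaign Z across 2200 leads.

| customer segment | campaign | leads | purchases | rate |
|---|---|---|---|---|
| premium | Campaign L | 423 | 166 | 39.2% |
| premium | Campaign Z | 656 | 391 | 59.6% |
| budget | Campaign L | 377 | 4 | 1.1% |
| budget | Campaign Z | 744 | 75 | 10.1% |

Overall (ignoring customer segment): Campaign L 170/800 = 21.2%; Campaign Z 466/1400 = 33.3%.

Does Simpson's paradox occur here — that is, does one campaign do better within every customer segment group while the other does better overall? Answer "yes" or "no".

Within each customer segment level (premium 39.2% vs 59.6%; budget 1.1% vs 10.1%), Campaign Z has the higher rate every time. Pooled: 21.2% vs 33.3% — Campaign Z has the higher rate overall. They agree.

no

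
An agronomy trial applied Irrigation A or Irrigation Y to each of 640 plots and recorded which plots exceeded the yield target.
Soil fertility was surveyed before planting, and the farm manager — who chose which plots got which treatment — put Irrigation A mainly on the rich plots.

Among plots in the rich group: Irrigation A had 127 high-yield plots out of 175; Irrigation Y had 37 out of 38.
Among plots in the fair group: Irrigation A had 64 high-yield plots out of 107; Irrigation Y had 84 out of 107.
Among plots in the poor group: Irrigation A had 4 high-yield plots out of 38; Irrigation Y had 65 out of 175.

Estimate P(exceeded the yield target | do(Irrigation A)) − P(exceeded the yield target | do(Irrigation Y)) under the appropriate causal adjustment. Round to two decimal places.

Soil fertility is set before the irrigation has any effect — it is not caused by the irrigation — and it independently drives the outcome. That makes it a confounder, so the causal comparison is within soil fertility levels.
Adjusting over the population distribution of soil fertility: 0.333·(0.726−0.974) + 0.334·(0.598−0.785) + 0.333·(0.105−0.371) = -0.234.

-0.23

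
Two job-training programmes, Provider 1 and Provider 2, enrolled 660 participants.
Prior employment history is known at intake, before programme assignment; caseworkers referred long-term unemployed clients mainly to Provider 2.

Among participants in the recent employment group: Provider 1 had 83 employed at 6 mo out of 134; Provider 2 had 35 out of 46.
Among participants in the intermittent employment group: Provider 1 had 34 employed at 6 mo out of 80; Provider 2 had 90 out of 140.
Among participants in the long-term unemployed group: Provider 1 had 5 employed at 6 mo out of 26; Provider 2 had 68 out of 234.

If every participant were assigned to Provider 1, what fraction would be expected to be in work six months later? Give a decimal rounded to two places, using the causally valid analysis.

0.39

Within every prior employment history level Provider 2 has the higher rate, yet pooled Provider 1 does — Simpson's reversal.
Here prior employment history is a common cause — it drives both which programme a case falls under and the outcome. The crude comparison mixes populations; the stratum-specific rates are the causally relevant ones.
Standardising Provider 1 to the population prior employment history mix: 0.273·83/134 + 0.333·34/80 + 0.394·5/26 = 0.386.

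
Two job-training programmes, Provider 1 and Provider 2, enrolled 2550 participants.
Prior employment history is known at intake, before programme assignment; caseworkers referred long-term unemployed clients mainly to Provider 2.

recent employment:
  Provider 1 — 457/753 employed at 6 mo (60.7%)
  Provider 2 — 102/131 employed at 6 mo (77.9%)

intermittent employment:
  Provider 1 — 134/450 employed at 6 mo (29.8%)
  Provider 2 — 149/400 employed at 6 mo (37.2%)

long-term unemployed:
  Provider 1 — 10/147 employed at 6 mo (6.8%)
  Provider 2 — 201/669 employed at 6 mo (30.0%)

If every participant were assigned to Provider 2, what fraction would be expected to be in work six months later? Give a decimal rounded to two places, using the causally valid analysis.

Prior employment history is set before the programme has any effect — it is not caused by the programme — and it independently drives the outcome. That makes it a confounder, so the causal comparison is within prior employment history levels.
Standardising Provider 2 to the population prior employment history mix: 0.347·102/131 + 0.333·149/400 + 0.320·201/669 = 0.490.

0.49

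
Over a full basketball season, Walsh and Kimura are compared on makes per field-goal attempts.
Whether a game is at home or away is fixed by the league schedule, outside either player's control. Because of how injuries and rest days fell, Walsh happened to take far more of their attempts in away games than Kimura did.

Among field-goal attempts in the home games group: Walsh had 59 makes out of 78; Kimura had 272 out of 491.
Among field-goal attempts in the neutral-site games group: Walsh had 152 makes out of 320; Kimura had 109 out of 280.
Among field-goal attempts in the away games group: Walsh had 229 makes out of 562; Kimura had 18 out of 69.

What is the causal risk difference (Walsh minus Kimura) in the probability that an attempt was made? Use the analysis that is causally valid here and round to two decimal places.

Here game venue is a common cause — it drives both which player a case falls under and the outcome. The crude comparison mixes populations; the stratum-specific rates are the causally relevant ones.
Adjusting over the population distribution of game venue: 0.316·(0.756−0.554) + 0.333·(0.475−0.389) + 0.351·(0.407−0.261) = +0.144.

+0.14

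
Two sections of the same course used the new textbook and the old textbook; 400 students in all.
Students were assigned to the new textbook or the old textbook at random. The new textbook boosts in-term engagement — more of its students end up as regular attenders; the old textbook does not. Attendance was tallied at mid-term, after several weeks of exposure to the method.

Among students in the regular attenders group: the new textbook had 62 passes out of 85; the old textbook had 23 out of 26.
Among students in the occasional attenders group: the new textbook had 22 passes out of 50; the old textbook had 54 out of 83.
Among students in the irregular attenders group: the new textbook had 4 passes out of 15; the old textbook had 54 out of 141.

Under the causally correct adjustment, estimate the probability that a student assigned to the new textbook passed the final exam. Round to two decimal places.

Mid-term attendance is recorded after the teaching method and is itself shifted by it — it sits on the causal path from teaching method to outcome. Conditioning on a mediator would strip out part of the effect we want; the pooled comparison gives the total causal effect.
So P(outcome | do(the new textbook)) is just the pooled rate for the new textbook: 88/150 = 0.587.

0.59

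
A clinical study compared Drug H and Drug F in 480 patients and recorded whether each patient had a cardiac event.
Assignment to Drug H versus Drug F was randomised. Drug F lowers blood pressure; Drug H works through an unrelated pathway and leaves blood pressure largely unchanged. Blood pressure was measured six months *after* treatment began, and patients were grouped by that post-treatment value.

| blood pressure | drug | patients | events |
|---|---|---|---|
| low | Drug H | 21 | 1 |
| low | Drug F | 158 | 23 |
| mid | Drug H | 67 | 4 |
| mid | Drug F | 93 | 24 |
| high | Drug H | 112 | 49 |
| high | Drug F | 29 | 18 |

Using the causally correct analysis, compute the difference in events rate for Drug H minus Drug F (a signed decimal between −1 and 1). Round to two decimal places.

Blood pressure is downstream of the drug. One should not condition on a consequence of treatment, so the overall rates are the right comparison.
The causal difference is the pooled difference: 0.270 − 0.232 = +0.038.

+0.04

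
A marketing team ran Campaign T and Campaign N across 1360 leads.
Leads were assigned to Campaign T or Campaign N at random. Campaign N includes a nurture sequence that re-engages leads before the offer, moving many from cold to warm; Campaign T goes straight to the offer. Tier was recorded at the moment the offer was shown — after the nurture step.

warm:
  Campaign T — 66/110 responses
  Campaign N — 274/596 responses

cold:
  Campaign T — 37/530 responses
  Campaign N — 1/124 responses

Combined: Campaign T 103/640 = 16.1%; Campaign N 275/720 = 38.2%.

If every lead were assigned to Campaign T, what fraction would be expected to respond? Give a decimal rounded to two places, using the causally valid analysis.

Campaign T is higher inside every engagement tier stratum but Campaign N is higher in aggregate. Whether to stratify depends on how engagement tier relates to the campaign.
Engagement tier here is a post-treatment variable shaped by the campaign; conditioning on it would introduce bias rather than remove it. The overall comparison is the causal one.
So P(outcome | do(Campaign T)) is just the pooled rate for Campaign T: 103/640 = 0.161.

0.16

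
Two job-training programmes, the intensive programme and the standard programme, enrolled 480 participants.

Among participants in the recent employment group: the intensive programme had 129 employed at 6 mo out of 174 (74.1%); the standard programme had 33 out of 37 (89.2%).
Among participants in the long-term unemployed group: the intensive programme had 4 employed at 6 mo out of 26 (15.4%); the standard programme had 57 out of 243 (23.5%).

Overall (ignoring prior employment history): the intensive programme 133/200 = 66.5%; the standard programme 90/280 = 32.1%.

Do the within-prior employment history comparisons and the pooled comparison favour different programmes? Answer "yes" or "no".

Within each prior employment history level (recent employment 74.1% vs 89.2%; long-term unemployed 15.4% vs 23.5%), the standard programme has the higher rate every time. Pooled: 66.5% vs 32.1% — the intensive programme has the higher rate overall. The two comparisons disagree.

yes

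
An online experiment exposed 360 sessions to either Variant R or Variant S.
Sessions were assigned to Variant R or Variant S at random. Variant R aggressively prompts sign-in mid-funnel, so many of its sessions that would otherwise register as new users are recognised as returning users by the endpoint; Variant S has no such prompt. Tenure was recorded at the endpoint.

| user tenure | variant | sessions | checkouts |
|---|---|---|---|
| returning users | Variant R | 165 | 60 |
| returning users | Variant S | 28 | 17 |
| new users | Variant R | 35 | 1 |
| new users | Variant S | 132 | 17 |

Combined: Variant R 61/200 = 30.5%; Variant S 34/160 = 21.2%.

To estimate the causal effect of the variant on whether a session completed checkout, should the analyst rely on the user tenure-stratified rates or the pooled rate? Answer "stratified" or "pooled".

pooled

Variant S is higher inside every user tenure stratum but Variant R is higher in aggregate. Whether to stratify depends on how user tenure relates to the variant.
User tenure is downstream of the variant. One should not condition on a consequence of treatment, so the overall rates are the right comparison.
Pooled: Variant R 30.5% vs Variant S 21.2%; Variant R is higher overall.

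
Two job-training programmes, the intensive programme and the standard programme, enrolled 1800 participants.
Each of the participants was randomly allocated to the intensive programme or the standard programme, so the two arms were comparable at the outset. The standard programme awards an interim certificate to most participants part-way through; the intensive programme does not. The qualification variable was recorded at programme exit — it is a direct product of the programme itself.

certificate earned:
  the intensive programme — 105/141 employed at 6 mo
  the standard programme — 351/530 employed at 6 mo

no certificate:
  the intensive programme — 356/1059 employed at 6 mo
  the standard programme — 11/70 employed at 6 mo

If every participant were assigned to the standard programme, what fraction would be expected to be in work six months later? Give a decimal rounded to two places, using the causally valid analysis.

0.60

Because the programme influences qualification attained during the programme, qualification attained during the programme is a post-treatment mediator, not a confounder. Stratifying on it would bias the estimate; the causal effect is the crude pooled difference.
So P(outcome | do(the standard programme)) is just the pooled rate for the standard programme: 362/600 = 0.603.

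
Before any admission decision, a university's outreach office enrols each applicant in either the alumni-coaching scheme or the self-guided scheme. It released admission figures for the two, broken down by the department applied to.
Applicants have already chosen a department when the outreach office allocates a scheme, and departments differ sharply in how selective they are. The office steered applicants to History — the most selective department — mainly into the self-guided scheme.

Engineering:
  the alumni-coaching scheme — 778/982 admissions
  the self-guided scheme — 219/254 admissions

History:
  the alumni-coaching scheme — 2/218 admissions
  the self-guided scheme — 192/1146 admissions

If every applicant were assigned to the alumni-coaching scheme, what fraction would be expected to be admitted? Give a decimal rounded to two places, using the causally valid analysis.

the self-guided scheme is higher inside every department stratum but the alumni-coaching scheme is higher in aggregate. Whether to stratify depends on how department relates to the outreach scheme.
Nothing the outreach scheme does changes department; the imbalance is an allocation artefact. With department also predicting the outcome, the pooled figure is confounded, and the within-stratum comparison is the causal one.
Standardising the alumni-coaching scheme to the population department mix: 0.475·778/982 + 0.525·2/218 = 0.381.

0.38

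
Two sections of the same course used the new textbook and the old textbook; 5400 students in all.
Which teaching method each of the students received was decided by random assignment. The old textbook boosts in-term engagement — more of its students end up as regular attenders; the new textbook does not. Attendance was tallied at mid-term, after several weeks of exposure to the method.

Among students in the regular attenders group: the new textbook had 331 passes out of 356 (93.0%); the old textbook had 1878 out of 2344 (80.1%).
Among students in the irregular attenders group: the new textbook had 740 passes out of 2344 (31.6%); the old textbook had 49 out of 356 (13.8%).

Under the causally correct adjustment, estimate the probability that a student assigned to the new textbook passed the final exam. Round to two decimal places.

The stratified and pooled comparisons disagree (the new textbook wins within each mid-term attendance; the old textbook wins overall), so the answer turns on the causal role of mid-term attendance.
Mid-term attendance is downstream of the teaching method. One should not condition on a consequence of treatment, so the overall rates are the right comparison.
So P(outcome | do(the new textbook)) is just the pooled rate for the new textbook: 1071/2700 = 0.397.

0.40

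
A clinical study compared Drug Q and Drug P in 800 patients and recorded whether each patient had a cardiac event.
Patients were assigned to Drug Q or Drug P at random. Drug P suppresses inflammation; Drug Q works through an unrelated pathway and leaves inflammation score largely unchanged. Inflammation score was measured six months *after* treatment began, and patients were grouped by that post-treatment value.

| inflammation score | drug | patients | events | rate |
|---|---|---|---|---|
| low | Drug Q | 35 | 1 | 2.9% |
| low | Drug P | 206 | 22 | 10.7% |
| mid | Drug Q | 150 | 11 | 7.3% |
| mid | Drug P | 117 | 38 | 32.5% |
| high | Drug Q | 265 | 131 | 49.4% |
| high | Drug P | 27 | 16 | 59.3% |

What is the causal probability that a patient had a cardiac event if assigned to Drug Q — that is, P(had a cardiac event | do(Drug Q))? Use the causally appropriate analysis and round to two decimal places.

The inflammation score-specific comparison favours Drug Q throughout, but the pooled figures favour Drug P. The question is whether to condition on inflammation score.
Inflammation score is downstream of the drug. One should not condition on a consequence of treatment, so the overall rates are the right comparison.
So P(outcome | do(Drug Q)) is just the pooled rate for Drug Q: 143/450 = 0.318.

0.32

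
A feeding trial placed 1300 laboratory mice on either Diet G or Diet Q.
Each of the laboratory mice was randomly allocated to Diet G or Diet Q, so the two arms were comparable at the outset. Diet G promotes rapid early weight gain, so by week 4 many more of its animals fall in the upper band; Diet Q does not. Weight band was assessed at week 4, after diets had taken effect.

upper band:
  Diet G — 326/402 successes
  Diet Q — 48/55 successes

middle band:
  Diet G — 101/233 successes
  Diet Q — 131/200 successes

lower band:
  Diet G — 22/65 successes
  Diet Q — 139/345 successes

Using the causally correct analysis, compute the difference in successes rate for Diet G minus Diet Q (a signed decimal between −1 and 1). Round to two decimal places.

+0.11

Week-4 weight band here is a post-treatment variable shaped by the diet; conditioning on it would introduce bias rather than remove it. The overall comparison is the causal one.
The causal difference is the pooled difference: 0.641 − 0.530 = +0.111.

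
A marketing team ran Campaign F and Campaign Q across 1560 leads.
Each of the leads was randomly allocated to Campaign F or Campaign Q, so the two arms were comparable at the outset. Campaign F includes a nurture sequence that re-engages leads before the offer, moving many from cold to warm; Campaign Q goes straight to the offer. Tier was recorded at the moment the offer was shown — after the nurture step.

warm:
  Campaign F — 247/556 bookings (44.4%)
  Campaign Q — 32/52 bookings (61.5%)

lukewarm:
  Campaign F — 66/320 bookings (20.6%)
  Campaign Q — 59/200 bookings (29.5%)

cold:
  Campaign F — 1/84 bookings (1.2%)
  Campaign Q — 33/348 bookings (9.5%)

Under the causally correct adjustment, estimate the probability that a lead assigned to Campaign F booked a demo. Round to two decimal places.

Within every engagement tier level Campaign Q has the higher rate, yet pooled Campaign F does — Simpson's reversal.
The distribution of engagement tier is itself part of what the campaign does — it is an intermediate outcome. Holding it fixed would remove that part of the effect; the total effect is the pooled difference.
So P(outcome | do(Campaign F)) is just the pooled rate for Campaign F: 314/960 = 0.327.

0.33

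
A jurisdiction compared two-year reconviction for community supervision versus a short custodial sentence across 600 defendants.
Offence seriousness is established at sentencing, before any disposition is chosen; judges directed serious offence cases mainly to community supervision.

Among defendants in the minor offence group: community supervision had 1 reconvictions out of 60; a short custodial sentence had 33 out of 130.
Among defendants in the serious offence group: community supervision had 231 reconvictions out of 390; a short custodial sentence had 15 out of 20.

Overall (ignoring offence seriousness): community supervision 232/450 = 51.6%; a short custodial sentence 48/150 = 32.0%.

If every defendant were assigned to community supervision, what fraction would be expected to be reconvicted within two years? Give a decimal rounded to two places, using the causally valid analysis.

0.41

Offence seriousness differs across dispositions for reasons unrelated to any effect of the disposition itself, and it separately predicts the outcome — a classic confounder. We must compare within offence seriousness levels.
Standardising community supervision to the population offence seriousness mix: 0.317·1/60 + 0.683·231/390 = 0.410.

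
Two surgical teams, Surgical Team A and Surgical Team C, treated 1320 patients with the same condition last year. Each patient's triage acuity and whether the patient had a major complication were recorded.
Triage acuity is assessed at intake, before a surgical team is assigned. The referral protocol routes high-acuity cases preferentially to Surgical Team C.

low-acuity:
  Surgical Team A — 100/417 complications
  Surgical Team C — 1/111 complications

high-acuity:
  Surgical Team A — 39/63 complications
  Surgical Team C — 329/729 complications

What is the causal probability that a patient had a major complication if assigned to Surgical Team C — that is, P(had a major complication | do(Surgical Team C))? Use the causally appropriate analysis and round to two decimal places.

Surgical Team C is lower inside every triage acuity stratum but Surgical Team A is lower in aggregate. Whether to stratify depends on how triage acuity relates to the surgical team.
Triage acuity is set before the surgical team has any effect — it is not caused by the surgical team — and it independently drives the outcome. That makes it a confounder, so the causal comparison is within triage acuity levels.
Standardising Surgical Team C to the population triage acuity mix: 0.400·1/111 + 0.600·329/729 = 0.274.

0.27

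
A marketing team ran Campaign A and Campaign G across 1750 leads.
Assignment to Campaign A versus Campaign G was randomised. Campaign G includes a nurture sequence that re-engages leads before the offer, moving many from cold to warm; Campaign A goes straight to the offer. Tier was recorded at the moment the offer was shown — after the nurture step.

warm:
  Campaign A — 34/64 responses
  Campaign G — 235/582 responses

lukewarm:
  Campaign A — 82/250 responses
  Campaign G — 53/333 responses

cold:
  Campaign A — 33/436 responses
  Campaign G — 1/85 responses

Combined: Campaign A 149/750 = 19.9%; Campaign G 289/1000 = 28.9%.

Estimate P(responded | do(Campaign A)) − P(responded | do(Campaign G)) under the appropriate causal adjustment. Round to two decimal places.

The engagement tier-specific comparison favours Campaign A throughout, but the pooled figures favour Campaign G. The question is whether to condition on engagement tier.
Engagement tier is recorded after the campaign and is itself shifted by it — it sits on the causal path from campaign to outcome. Conditioning on a mediator would strip out part of the effect we want; the pooled comparison gives the total causal effect.
The causal difference is the pooled difference: 0.199 − 0.289 = -0.090.

-0.09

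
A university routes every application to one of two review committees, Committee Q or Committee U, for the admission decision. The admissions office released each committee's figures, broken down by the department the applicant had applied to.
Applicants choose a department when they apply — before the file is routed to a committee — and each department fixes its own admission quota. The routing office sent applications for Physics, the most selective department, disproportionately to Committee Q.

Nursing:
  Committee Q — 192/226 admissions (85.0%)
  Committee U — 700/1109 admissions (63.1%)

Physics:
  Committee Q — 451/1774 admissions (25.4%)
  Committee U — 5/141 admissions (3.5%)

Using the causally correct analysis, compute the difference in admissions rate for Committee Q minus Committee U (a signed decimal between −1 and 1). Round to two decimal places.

+0.22

The stratified and pooled comparisons disagree (Committee Q wins within each department; Committee U wins overall), so the answer turns on the causal role of department.
Here department is a common cause — it drives both which review committee a case falls under and the outcome. The crude comparison mixes populations; the stratum-specific rates are the causally relevant ones.
Adjusting over the population distribution of department: 0.411·(0.850−0.631) + 0.589·(0.254−0.035) = +0.219.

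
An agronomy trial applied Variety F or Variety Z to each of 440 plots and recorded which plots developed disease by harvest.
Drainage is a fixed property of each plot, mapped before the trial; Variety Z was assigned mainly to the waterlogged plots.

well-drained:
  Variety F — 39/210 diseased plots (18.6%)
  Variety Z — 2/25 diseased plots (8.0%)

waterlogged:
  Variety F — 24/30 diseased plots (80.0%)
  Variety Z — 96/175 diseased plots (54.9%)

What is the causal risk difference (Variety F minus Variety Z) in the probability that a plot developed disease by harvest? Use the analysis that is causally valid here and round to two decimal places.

Within every field drainage level Variety Z has the lower rate, yet pooled Variety F does — Simpson's reversal.
Field drainage is set before the variety has any effect — it is not caused by the variety — and it independently drives the outcome. That makes it a confounder, so the causal comparison is within field drainage levels.
Adjusting over the population distribution of field drainage: 0.534·(0.186−0.080) + 0.466·(0.800−0.549) = +0.174.

+0.17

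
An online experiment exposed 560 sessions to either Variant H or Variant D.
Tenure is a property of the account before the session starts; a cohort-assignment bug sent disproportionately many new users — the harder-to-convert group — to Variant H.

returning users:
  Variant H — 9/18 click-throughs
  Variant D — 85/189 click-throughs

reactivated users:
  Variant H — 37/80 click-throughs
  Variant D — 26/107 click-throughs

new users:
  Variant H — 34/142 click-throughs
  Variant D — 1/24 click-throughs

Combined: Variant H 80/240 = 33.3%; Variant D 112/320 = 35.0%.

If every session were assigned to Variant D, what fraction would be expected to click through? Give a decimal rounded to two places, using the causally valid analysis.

0.26

Variant H is higher inside every user tenure stratum but Variant D is higher in aggregate. Whether to stratify depends on how user tenure relates to the variant.
User tenure is set before the variant has any effect — it is not caused by the variant — and it independently drives the outcome. That makes it a confounder, so the causal comparison is within user tenure levels.
Standardising Variant D to the population user tenure mix: 0.370·85/189 + 0.334·26/107 + 0.296·1/24 = 0.260.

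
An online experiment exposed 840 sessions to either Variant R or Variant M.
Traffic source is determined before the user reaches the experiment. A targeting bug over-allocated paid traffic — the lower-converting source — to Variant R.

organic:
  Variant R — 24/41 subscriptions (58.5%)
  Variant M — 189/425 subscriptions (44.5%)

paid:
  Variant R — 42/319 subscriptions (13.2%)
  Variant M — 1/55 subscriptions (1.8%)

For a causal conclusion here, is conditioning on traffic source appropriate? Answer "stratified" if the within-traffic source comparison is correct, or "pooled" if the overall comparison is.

stratified

Traffic source satisfies the back-door criterion: it is not a descendant of the variant, and it blocks the spurious path from variant to outcome. Adjusting for it (i.e., using the within-traffic source rates) gives the causal effect.
Within each level — organic: 58.5% vs 44.5%; paid: 13.2% vs 1.8% — Variant R is higher every time.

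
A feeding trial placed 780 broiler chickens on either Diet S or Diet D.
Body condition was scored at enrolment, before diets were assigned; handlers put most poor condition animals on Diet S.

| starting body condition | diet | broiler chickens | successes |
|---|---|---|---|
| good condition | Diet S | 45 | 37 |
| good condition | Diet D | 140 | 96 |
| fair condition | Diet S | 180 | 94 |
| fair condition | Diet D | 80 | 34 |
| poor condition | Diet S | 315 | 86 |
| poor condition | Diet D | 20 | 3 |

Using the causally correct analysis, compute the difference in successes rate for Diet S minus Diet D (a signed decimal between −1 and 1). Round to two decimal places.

+0.12

The starting body condition-specific comparison favours Diet S throughout, but the pooled figures favour Diet D. The question is whether to condition on starting body condition.
Nothing the diet does changes starting body condition; the imbalance is an allocation artefact. With starting body condition also predicting the outcome, the pooled figure is confounded, and the within-stratum comparison is the causal one.
Adjusting over the population distribution of starting body condition: 0.237·(0.822−0.686) + 0.333·(0.522−0.425) + 0.429·(0.273−0.150) = +0.118.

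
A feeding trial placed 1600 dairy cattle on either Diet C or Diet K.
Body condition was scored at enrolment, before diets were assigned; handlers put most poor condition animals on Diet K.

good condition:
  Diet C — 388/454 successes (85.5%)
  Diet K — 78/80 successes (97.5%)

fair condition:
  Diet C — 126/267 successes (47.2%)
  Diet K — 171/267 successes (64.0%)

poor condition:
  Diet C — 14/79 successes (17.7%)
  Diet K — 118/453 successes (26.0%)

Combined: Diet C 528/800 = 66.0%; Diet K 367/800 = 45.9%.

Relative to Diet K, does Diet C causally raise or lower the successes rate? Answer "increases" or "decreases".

Diet K is higher inside every starting body condition stratum but Diet C is higher in aggregate. Whether to stratify depends on how starting body condition relates to the diet.
Starting body condition differs across diets for reasons unrelated to any effect of the diet itself, and it separately predicts the outcome — a classic confounder. We must compare within starting body condition levels.
Within each level — good condition: 85.5% vs 97.5%; fair condition: 47.2% vs 64.0%; poor condition: 17.7% vs 26.0% — Diet K is higher every time.

decreases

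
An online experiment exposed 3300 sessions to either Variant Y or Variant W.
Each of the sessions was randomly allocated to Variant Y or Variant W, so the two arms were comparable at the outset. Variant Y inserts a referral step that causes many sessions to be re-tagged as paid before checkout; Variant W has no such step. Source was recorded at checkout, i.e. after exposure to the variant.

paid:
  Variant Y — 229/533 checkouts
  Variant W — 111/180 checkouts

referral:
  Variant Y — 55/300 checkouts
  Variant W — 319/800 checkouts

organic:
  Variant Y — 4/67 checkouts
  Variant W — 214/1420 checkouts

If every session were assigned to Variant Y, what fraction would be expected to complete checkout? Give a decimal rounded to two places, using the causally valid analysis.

0.32

The traffic source-specific comparison favours Variant W throughout, but the pooled figures favour Variant Y. The question is whether to condition on traffic source.
Because the variant influences traffic source, traffic source is a post-treatment mediator, not a confounder. Stratifying on it would bias the estimate; the causal effect is the crude pooled difference.
So P(outcome | do(Variant Y)) is just the pooled rate for Variant Y: 288/900 = 0.320.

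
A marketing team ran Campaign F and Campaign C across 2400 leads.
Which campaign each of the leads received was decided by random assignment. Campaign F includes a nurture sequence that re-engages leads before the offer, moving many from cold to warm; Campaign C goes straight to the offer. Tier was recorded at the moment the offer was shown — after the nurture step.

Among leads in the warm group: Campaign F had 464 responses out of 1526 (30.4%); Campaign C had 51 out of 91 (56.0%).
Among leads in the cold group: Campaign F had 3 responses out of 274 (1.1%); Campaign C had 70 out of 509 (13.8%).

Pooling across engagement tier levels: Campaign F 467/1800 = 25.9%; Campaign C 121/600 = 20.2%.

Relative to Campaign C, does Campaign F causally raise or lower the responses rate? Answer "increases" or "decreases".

The engagement tier-specific comparison favours Campaign C throughout, but the pooled figures favour Campaign F. The question is whether to condition on engagement tier.
Engagement tier is recorded after the campaign and is itself shifted by it — it sits on the causal path from campaign to outcome. Conditioning on a mediator would strip out part of the effect we want; the pooled comparison gives the total causal effect.
Pooled: Campaign F 25.9% vs Campaign C 20.2%; Campaign F is higher overall.

increases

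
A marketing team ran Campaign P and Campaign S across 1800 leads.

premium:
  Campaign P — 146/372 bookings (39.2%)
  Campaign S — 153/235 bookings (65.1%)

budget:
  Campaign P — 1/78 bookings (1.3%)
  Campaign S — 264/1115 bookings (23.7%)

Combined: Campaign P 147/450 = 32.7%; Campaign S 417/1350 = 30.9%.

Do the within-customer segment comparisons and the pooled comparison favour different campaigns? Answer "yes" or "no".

yes

Within each customer segment level (premium 39.2% vs 65.1%; budget 1.3% vs 23.7%), Campaign S has the higher rate every time. Pooled: 32.7% vs 30.9% — Campaign P has the higher rate overall. The two comparisons disagree.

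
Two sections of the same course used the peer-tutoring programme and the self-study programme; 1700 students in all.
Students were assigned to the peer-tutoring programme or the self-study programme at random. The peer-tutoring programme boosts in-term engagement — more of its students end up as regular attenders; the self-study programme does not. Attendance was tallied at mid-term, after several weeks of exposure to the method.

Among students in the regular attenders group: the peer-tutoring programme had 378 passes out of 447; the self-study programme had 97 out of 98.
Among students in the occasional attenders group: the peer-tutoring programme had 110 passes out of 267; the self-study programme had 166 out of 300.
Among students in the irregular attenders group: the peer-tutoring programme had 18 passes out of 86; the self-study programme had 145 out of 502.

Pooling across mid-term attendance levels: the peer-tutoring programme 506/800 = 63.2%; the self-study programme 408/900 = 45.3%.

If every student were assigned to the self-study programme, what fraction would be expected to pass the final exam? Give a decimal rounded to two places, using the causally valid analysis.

0.45

Within every mid-term attendance level the self-study programme has the higher rate, yet pooled the peer-tutoring programme does — Simpson's reversal.
Mid-term attendance is downstream of the teaching method. One should not condition on a consequence of treatment, so the overall rates are the right comparison.
So P(outcome | do(the self-study programme)) is just the pooled rate for the self-study programme: 408/900 = 0.453.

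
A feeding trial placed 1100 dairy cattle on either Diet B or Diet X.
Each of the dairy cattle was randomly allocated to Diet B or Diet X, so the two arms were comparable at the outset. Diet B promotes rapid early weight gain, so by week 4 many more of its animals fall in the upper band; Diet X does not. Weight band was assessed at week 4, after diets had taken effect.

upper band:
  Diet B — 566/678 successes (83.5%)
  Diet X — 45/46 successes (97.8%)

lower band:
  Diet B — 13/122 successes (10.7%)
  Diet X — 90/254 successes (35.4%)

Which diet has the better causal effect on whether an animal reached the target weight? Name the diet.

Diet B

The stratified and pooled comparisons disagree (Diet X wins within each week-4 weight band; Diet B wins overall), so the answer turns on the causal role of week-4 weight band.
Week-4 weight band is recorded after the diet and is itself shifted by it — it sits on the causal path from diet to outcome. Conditioning on a mediator would strip out part of the effect we want; the pooled comparison gives the total causal effect.
Pooled: Diet B 72.4% vs Diet X 45.0%; Diet B is higher overall.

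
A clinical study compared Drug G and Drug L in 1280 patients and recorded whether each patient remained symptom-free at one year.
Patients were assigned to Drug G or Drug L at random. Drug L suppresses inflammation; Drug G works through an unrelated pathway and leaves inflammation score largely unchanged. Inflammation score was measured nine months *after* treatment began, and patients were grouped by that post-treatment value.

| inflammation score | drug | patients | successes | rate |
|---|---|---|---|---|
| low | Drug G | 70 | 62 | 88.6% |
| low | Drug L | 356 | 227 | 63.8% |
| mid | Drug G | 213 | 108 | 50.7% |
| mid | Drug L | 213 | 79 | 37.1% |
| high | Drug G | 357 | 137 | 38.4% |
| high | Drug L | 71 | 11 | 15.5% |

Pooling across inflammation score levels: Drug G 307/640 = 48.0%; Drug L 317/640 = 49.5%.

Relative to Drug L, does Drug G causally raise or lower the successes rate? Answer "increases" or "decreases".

Drug G is higher inside every inflammation score stratum but Drug L is higher in aggregate. Whether to stratify depends on how inflammation score relates to the drug.
Because the drug influences inflammation score, inflammation score is a post-treatment mediator, not a confounder. Stratifying on it would bias the estimate; the causal effect is the crude pooled difference.
Pooled: Drug G 48.0% vs Drug L 49.5%; Drug L is higher overall.

decreases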